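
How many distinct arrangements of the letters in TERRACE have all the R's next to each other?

360

Treat the 2 copies of R as a single block. The multiset to arrange is then {RR, A, C, E, E, T}, 6 items in all.
That gives (6)!/(2!) = 360 arrangements.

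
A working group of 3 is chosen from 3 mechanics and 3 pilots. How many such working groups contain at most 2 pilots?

Split by how many pilots are chosen (0 through 2).
Sum: C(3,0)·C(3,3) + C(3,1)·C(3,2) + C(3,2)·C(3,1) = 1 + 9 + 9 = 19.

19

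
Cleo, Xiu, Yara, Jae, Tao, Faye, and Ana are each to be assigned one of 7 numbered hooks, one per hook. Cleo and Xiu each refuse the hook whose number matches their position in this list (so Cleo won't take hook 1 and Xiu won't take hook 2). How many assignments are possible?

Let Aᵢ (for i ∈ {1, 2}) be the placements that put person i in their forbidden hook. Any j of these fix j positions, leaving (7−j)! ways to fill the rest, and there are C(2,j) ways to pick which j.
By inclusion–exclusion, the number of valid placements is Σ_{j=0}^{2} (−1)^j C(2,j)·(7−j)!.
Computing: 5040 − 1440 + 120 = 3720.

3720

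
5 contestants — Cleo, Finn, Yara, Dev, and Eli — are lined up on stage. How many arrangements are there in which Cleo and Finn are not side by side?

72

Of the 5! = 120 arrangements, those with Cleo and Finn adjacent number 2 × 4! = 48 (treat the pair as a block with 2 internal orders).
Complementary counting: 120 − 48 = 72.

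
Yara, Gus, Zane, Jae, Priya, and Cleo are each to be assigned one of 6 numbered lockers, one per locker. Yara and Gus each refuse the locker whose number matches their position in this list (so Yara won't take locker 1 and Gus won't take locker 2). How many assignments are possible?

504

Let Aᵢ (for i ∈ {1, 2}) be the placements that put person i in their forbidden locker. Any j of these fix j positions, leaving (6−j)! ways to fill the rest, and there are C(2,j) ways to pick which j.
By inclusion–exclusion, the number of valid placements is Σ_{j=0}^{2} (−1)^j C(2,j)·(6−j)!.
Computing: 720 − 240 + 24 = 504.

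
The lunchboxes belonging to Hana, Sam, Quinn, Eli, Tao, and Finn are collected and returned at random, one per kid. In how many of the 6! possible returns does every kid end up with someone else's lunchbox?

265

Let Aᵢ be the assignments in which kid i gets their own lunchbox. We want the size of the complement of A₁∪…∪A_6.
By inclusion–exclusion this is Σ_{j=0}^{6} (−1)^j C(6,j)·(6−j)!.
Computing: 720 − 720 + 360 − 120 + 30 − 6 + 1 = 265.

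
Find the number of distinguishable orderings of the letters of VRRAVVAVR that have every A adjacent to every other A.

Treat the 2 copies of A as a single block. The multiset to arrange is then {AA, R, R, R, V, V, V, V}, 8 items in all.
That gives (8)!/(4!·3!) = 280 arrangements.

280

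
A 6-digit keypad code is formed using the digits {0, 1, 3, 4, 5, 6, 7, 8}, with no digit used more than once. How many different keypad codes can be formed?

20160

Choose and order 6 of the 8 symbols: the first digit has 8 options, the next 7, and so on down to 3.
That product is 8 × 7 × 6 × 5 × 4 × 3 = 20160.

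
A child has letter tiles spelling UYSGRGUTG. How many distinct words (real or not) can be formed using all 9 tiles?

30240

Letter multiplicities in UYSGRGUTG: G×3, R×1, S×1, T×1, U×2, Y×1.
The number of distinct arrangements is 9!/(3!·2!) = 362880/12 = 30240.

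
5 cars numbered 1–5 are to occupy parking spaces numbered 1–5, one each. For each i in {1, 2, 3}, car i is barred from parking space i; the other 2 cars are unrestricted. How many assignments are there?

64

Let Aᵢ (for i ∈ {1, 2, 3}) be the placements that put car i in its forbidden parking space. Any j of these fix j positions, leaving (5−j)! ways to fill the rest, and there are C(3,j) ways to pick which j.
By inclusion–exclusion, the number of valid placements is Σ_{j=0}^{3} (−1)^j C(3,j)·(5−j)!.
Computing: 120 − 72 + 18 − 2 = 64.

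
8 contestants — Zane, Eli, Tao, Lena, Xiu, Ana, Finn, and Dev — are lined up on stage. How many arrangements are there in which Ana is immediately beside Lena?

Treat {Ana, Lena} as a single unit. There are 7 units to order, and the pair itself can be ordered 2 ways.
That gives 2 × 7! = 2 × 5040 = 10080.

10080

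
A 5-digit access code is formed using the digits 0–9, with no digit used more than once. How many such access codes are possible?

30240

This is a permutation of 5 out of 10: P(10,5) = 10!/5!.
10 × 9 × 8 × 7 × 6 = 30240.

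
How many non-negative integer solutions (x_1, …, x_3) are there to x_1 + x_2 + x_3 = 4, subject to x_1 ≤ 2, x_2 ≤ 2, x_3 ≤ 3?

By stars and bars, unrestricted non-negative solutions to x_1+…+x_3 = 4 number C(4+2,2) = 15.
Subtract solutions that violate a single cap (substitute x_i' = x_i − (cap_i+1)): x_1 ≥ 3 gives C(3,2) = 3; x_2 ≥ 3 gives C(3,2) = 3; x_3 ≥ 4 gives C(2,2) = 1. Together 7.
No two caps can be exceeded simultaneously, so the pair terms are all 0.
By inclusion–exclusion the count is 15 − 7 + 0 = 8.

8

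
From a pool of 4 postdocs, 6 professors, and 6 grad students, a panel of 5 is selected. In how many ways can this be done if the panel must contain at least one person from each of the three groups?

With no constraint there are C(16,5) = 4368 possible selections.
Selections missing a whole group: no postdocs → C(12,5) = 792; no professors → C(10,5) = 252; no grad students → C(10,5) = 252.
Add back selections omitting two groups (i.e. drawn from a single group): C(4,5) + C(6,5) + C(6,5) = 12.
By inclusion–exclusion: 4368 − 1296 + 12 = 3084.

3084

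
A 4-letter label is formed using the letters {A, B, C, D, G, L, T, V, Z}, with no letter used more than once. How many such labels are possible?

With no repetition, fill the 4 letters in order: 9 choices, then 8, down to 6.
That product is 9 × 8 × 7 × 6 = 3024.

3024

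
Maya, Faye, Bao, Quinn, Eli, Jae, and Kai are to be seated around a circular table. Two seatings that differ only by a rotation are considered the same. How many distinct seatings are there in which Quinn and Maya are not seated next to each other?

480

Without the restriction there are (6)! = 720 seatings.
Seatings with Quinn beside Maya: treat them as a block with 2 internal orders, giving 2 × (5)! = 240.
Subtracting, 720 − 240 = 480.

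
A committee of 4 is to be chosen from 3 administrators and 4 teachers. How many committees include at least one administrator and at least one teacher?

34

Total 4-person selections from all 7: C(7,4) = 35.
Selections missing a whole group: no administrators → C(4,4) = 1; no teachers → C(3,4) = 0.
Both groups omitted at once is impossible, so 35 − 1 = 34.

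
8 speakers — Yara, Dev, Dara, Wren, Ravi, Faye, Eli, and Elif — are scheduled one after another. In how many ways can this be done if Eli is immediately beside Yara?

10080

Treat {Eli, Yara} as a single unit. There are 7 units to order, and the pair itself can be ordered 2 ways.
That gives 2 × 7! = 2 × 5040 = 10080.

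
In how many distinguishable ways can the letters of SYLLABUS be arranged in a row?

SYLLABUS has 8 letters with L appearing twice and S appearing twice.
So there are 8! / (2!·2!) = 10080 distinguishable arrangements.

10080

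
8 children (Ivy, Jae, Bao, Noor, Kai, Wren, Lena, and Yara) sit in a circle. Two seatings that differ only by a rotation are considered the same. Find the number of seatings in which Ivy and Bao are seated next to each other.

Glue Ivy and Bao into a block (2 internal orders). Seating 7 units around a circle gives (6)! arrangements.
So 2 × (6)! = 2 × 720 = 1440.

1440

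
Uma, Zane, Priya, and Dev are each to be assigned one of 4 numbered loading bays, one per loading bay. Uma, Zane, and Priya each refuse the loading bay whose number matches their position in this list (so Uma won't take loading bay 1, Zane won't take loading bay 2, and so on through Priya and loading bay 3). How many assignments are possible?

Let Aᵢ (for i ∈ {1, 2, 3}) be the placements that put person i in their forbidden loading bay. Any j of these fix j positions, leaving (4−j)! ways to fill the rest, and there are C(3,j) ways to pick which j.
By inclusion–exclusion, the number of valid placements is Σ_{j=0}^{3} (−1)^j C(3,j)·(4−j)!.
Computing: 24 − 18 + 6 − 1 = 11.

11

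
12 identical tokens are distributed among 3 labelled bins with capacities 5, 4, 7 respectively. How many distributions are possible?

15

Ignoring the caps, the number of non-negative solutions to x_1+…+x_3 = 12 is C(14,2) = 91.
Subtract solutions that violate a single cap (substitute x_i' = x_i − (cap_i+1)): x_1 ≥ 6 gives C(8,2) = 28; x_2 ≥ 5 gives C(9,2) = 36; x_3 ≥ 8 gives C(6,2) = 15. Together 79.
Add back pairs where two caps are both exceeded: 3 + 0 + 0 = 3.
By inclusion–exclusion the count is 91 − 79 + 3 = 15.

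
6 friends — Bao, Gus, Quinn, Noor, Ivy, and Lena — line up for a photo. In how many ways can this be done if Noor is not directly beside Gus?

480

There are 6! = 720 arrangements in all. If Noor and Gus are adjacent, merging them into one block gives 2·(5)! = 240 arrangements.
Complementary counting: 720 − 240 = 480.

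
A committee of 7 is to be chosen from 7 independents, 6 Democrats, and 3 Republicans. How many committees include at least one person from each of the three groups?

9569

Unrestricted: C(16,7) = 11440 ways to pick any 7 of the 16.
Selections missing a whole group: no independents → C(9,7) = 36; no Democrats → C(10,7) = 120; no Republicans → C(13,7) = 1716.
Add back selections omitting two groups (i.e. drawn from a single group): C(7,7) + C(6,7) + C(3,7) = 1.
By inclusion–exclusion: 11440 − 1872 + 1 = 9569.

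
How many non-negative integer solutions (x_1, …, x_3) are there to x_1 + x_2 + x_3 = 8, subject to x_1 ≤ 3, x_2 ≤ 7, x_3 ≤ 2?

By stars and bars, unrestricted non-negative solutions to x_1+…+x_3 = 8 number C(8+2,2) = 45.
Subtract solutions that violate a single cap (substitute x_i' = x_i − (cap_i+1)): x_1 ≥ 4 gives C(6,2) = 15; x_2 ≥ 8 gives C(2,2) = 1; x_3 ≥ 3 gives C(7,2) = 21. Together 37.
Add back pairs where two caps are both exceeded: 0 + 3 + 0 = 3.
By inclusion–exclusion the count is 45 − 37 + 3 = 11.

11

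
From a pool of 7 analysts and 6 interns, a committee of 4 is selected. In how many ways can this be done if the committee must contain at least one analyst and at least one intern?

665

Unrestricted: C(13,4) = 715 ways to pick any 4 of the 13.
Selections missing a whole group: no analysts → C(6,4) = 15; no interns → C(7,4) = 35.
Both groups omitted at once is impossible, so 715 − 50 = 665.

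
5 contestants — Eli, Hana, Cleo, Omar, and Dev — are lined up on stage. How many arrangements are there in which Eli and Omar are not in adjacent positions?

There are 5! = 120 arrangements in all. If Eli and Omar are adjacent, merging them into one block gives 2·(4)! = 48 arrangements.
So 120 − 48 = 72 arrangements keep them apart.

72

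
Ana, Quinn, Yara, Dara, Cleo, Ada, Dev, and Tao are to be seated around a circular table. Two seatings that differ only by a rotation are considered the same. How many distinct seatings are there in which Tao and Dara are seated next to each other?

Glue Tao and Dara into a block (2 internal orders). Seating 7 units around a circle gives (6)! arrangements.
So 2 × (6)! = 2 × 720 = 1440.

1440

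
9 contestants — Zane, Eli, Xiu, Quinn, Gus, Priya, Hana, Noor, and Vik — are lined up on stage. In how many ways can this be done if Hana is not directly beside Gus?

282240

There are 9! = 362880 arrangements in all. If Hana and Gus are adjacent, merging them into one block gives 2·(8)! = 80640 arrangements.
So 362880 − 80640 = 282240 arrangements keep them apart.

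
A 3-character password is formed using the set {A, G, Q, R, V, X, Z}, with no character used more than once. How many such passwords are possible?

With no repetition, fill the 3 characters in order: 7 choices, then 6, down to 5.
That product is 7 × 6 × 5 = 210.

210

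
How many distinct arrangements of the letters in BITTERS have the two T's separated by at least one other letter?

Total arrangements of BITTERS: 7!/(2!) = 2520.
Arrangements with the T's together: treat TT as one letter, giving (6)! = 720.
Subtracting, 2520 − 720 = 1800 arrangements keep the T's apart.

1800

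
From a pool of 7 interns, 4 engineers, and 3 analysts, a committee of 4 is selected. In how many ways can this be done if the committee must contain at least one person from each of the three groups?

Total 4-person selections from all 14: C(14,4) = 1001.
Selections missing a whole group: no interns → C(7,4) = 35; no engineers → C(10,4) = 210; no analysts → C(11,4) = 330.
Add back selections omitting two groups (i.e. drawn from a single group): C(7,4) + C(4,4) + C(3,4) = 36.
By inclusion–exclusion: 1001 − 575 + 36 = 462.

462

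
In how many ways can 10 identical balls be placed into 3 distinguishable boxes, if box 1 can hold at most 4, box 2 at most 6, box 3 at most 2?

Ignoring the caps, the number of non-negative solutions to x_1+…+x_3 = 10 is C(12,2) = 66.
Subtract solutions that violate a single cap (substitute x_i' = x_i − (cap_i+1)): x_1 ≥ 5 gives C(7,2) = 21; x_2 ≥ 7 gives C(5,2) = 10; x_3 ≥ 3 gives C(9,2) = 36. Together 67.
Add back pairs where two caps are both exceeded: 0 + 6 + 1 = 7.
By inclusion–exclusion the count is 66 − 67 + 7 = 6.

6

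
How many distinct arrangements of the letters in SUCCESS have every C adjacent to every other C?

Treat the 2 copies of C as a single block. The multiset to arrange is then {CC, E, S, S, S, U}, 6 items in all.
That gives (6)!/(3!) = 120 arrangements.

120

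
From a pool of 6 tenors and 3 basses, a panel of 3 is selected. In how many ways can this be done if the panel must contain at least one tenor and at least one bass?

Total 3-person selections from all 9: C(9,3) = 84.
Subtract selections that omit an entire group: no tenors → C(3,3) = 1; no basses → C(6,3) = 20.
Both groups omitted at once is impossible, so 84 − 21 = 63.

63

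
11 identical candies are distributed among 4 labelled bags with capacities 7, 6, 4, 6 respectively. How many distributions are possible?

190

By stars and bars, unrestricted non-negative solutions to x_1+…+x_4 = 11 number C(11+3,3) = 364.
Subtract solutions that violate a single cap (substitute x_i' = x_i − (cap_i+1)): x_1 ≥ 8 gives C(6,3) = 20; x_2 ≥ 7 gives C(7,3) = 35; x_3 ≥ 5 gives C(9,3) = 84; x_4 ≥ 7 gives C(7,3) = 35. Together 174.
No two caps can be exceeded simultaneously, so the pair terms are all 0.
By inclusion–exclusion the count is 364 − 174 + 0 = 190.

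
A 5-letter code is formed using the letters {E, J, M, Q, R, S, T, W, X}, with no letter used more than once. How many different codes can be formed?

15120

Choose and order 5 of the 9 symbols: the first letter has 9 options, the next 8, and so on down to 5.
That product is 9 × 8 × 7 × 6 × 5 = 15120.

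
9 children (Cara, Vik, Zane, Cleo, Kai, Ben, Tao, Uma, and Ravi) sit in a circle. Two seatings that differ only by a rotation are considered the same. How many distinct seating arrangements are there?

40320

Around a circle, 9 distinct people have 9!/9 = (8)! = 40320 rotationally distinct seatings.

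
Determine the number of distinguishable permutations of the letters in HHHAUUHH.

168

HHHAUUHH has 8 letters with H appearing 5 times and U appearing twice.
So there are 8! / (5!·2!) = 168 distinguishable arrangements.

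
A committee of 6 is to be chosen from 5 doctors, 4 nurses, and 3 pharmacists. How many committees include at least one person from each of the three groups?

Total 6-person selections from all 12: C(12,6) = 924.
Selections missing a whole group: no doctors → C(7,6) = 7; no nurses → C(8,6) = 28; no pharmacists → C(9,6) = 84.
Add back selections omitting two groups (i.e. drawn from a single group): C(5,6) + C(4,6) + C(3,6) = 0.
By inclusion–exclusion: 924 − 119 + 0 = 805.

805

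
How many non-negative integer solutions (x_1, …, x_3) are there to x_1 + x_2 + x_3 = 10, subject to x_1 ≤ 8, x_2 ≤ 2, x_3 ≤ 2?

6

By stars and bars, unrestricted non-negative solutions to x_1+…+x_3 = 10 number C(10+2,2) = 66.
Subtract solutions that violate a single cap (substitute x_i' = x_i − (cap_i+1)): x_1 ≥ 9 gives C(3,2) = 3; x_2 ≥ 3 gives C(9,2) = 36; x_3 ≥ 3 gives C(9,2) = 36. Together 75.
Add back pairs where two caps are both exceeded: 0 + 0 + 15 = 15.
By inclusion–exclusion the count is 66 − 75 + 15 = 6.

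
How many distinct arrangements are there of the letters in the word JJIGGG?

60

Letter multiplicities in JJIGGG: G×3, I×1, J×2.
So there are 6! / (3!·2!) = 60 distinguishable arrangements.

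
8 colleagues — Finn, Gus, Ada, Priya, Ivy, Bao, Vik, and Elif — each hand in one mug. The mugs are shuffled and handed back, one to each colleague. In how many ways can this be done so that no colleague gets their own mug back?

14833

This is the derangement count D_8: permutations of 8 items with no fixed point.
By inclusion–exclusion this is Σ_{j=0}^{8} (−1)^j C(8,j)·(8−j)!.
Computing: 40320 − 40320 + 20160 − 6720 + 1680 − 336 + 56 − 8 + 1 = 14833.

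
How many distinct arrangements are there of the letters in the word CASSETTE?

The 8 letters of CASSETTE have repeats: E appearing twice, S appearing twice, and T appearing twice.
So there are 8! / (2!·2!·2!) = 5040 distinguishable arrangements.

5040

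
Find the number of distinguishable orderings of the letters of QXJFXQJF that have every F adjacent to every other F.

Treat the 2 copies of F as a single block. The multiset to arrange is then {FF, J, J, Q, Q, X, X}, 7 items in all.
That gives (7)!/(2!·2!·2!) = 630 arrangements.

630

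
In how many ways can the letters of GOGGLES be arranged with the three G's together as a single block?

120

Treat the 3 copies of G as a single block. The multiset to arrange is then {GGG, E, L, O, S}, 5 items in all.
All 5 items are distinct, so there are (5)! = 120 arrangements.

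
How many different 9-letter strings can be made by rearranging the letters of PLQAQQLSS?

15120

PLQAQQLSS has 9 letters with L appearing twice, Q appearing 3 times, and S appearing twice.
The number of distinct arrangements is 9!/(3!·2!·2!) = 362880/24 = 15120.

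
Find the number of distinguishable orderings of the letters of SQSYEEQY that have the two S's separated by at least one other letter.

1890

Total arrangements of SQSYEEQY: 8!/(2!·2!·2!·2!) = 2520.
Arrangements with the S's together: treat SS as one letter, giving (7)!/(2!·2!·2!) = 630.
Hence 2520 − 630 = 1890.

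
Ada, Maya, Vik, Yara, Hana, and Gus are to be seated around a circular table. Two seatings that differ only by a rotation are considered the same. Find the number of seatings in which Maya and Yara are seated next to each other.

48

Glue Maya and Yara into a block (2 internal orders). Seating 5 units around a circle gives (4)! arrangements.
So 2 × (4)! = 2 × 24 = 48.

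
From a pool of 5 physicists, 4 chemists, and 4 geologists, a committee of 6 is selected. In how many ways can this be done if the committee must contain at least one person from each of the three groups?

Total 6-person selections from all 13: C(13,6) = 1716.
Subtract selections that omit an entire group: no physicists → C(8,6) = 28; no chemists → C(9,6) = 84; no geologists → C(9,6) = 84.
Add back selections omitting two groups (i.e. drawn from a single group): C(5,6) + C(4,6) + C(4,6) = 0.
By inclusion–exclusion: 1716 − 196 + 0 = 1520.

1520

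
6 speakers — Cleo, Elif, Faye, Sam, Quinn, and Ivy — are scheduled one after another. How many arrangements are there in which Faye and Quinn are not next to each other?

480

There are 6! = 720 arrangements in all. If Faye and Quinn are adjacent, merging them into one block gives 2·(5)! = 240 arrangements.
So 720 − 240 = 480 arrangements keep them apart.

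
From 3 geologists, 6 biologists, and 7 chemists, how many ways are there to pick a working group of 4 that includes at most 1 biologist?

930

Split by how many biologists are chosen (0 through 1).
Sum: C(6,0)·C(10,4) + C(6,1)·C(10,3) = 210 + 720 = 930.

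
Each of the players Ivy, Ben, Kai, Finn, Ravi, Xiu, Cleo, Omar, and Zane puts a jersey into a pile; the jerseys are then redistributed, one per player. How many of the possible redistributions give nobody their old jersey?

133496

Let Aᵢ be the assignments in which player i gets their old jersey. We want the size of the complement of A₁∪…∪A_9.
By inclusion–exclusion this is Σ_{j=0}^{9} (−1)^j C(9,j)·(9−j)!.
Computing: 362880 − 362880 + 181440 − 60480 + 15120 − 3024 + 504 − 72 + 9 − 1 = 133496.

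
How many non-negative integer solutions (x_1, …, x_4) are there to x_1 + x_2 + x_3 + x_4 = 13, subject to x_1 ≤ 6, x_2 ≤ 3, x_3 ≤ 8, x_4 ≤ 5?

Without the upper bounds there are C(16,3) = 560 ways to split 13 among 4 variables.
Subtract solutions that violate a single cap (substitute x_i' = x_i − (cap_i+1)): x_1 ≥ 7 gives C(9,3) = 84; x_2 ≥ 4 gives C(12,3) = 220; x_3 ≥ 9 gives C(7,3) = 35; x_4 ≥ 6 gives C(10,3) = 120. Together 459.
Add back pairs where two caps are both exceeded: 10 + 0 + 1 + 1 + 20 + 0 = 32.
By inclusion–exclusion the count is 560 − 459 + 32 = 133.

133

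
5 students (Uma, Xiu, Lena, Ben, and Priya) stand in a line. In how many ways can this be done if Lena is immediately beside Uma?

Place the 3 others and the Lena-Uma pair as 4 objects in a line; the pair has 2 internal arrangements.
That gives 2 × 4! = 2 × 24 = 48.

48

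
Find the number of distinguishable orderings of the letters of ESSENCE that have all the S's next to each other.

Treat the 2 copies of S as a single block. The multiset to arrange is then {SS, C, E, E, E, N}, 6 items in all.
That gives (6)!/(3!) = 120 arrangements.

120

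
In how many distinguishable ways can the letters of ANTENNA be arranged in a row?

ANTENNA has 7 letters with A appearing twice and N appearing 3 times.
The number of distinct arrangements is 7!/(3!·2!) = 5040/12 = 420.

420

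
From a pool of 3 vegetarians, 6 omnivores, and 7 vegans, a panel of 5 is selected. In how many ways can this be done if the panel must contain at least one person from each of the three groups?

2730

Total 5-person selections from all 16: C(16,5) = 4368.
Selections missing a whole group: no vegetarians → C(13,5) = 1287; no omnivores → C(10,5) = 252; no vegans → C(9,5) = 126.
Add back selections omitting two groups (i.e. drawn from a single group): C(3,5) + C(6,5) + C(7,5) = 27.
By inclusion–exclusion: 4368 − 1665 + 27 = 2730.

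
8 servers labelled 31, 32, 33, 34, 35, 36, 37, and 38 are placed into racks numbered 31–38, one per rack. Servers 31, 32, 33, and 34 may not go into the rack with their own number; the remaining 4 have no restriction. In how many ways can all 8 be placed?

Let Aᵢ (for 31 ≤ i ≤ 34) be the placements that put server i in its forbidden rack. Any j of these fix j positions, leaving (8−j)! ways to fill the rest, and there are C(4,j) ways to pick which j.
By inclusion–exclusion, the number of valid placements is Σ_{j=0}^{4} (−1)^j C(4,j)·(8−j)!.
Computing: 40320 − 20160 + 4320 − 480 + 24 = 24024.

24024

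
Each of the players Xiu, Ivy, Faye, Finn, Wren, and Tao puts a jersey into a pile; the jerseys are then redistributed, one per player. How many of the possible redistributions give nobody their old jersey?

This is the derangement count D_6: permutations of 6 items with no fixed point.
By inclusion–exclusion this is Σ_{j=0}^{6} (−1)^j C(6,j)·(6−j)!.
Computing: 720 − 720 + 360 − 120 + 30 − 6 + 1 = 265.

265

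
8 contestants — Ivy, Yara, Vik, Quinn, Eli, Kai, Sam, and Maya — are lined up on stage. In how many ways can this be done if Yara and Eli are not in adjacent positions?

Of the 8! = 40320 arrangements, those with Yara and Eli adjacent number 2 × 7! = 10080 (treat the pair as a block with 2 internal orders).
Complementary counting: 40320 − 10080 = 30240.

30240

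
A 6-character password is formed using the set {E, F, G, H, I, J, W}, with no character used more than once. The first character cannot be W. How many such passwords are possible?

The first character has 7−1 = 6 choices (anything except W).
The remaining 5 characters are filled from the other 6 symbols without repetition: 6 × 5 × 4 × 3 × 2 = 720.
Total: 6 × 720 = 4320.

4320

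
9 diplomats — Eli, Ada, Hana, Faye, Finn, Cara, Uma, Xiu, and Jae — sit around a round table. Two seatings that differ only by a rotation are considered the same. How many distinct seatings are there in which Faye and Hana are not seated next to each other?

30240

All circular seatings of 9 people number (8)! = 40320.
Seatings with Faye beside Hana: treat them as a block with 2 internal orders, giving 2 × (7)! = 10080.
Subtracting, 40320 − 10080 = 30240.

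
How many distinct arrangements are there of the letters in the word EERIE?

20

EERIE has 5 letters with E appearing 3 times.
The number of distinct arrangements is 5!/(3!) = 120/6 = 20.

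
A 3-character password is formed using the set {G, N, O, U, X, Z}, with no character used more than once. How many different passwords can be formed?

120

This is a permutation of 3 out of 6: P(6,3) = 6!/3!.
That product is 6 × 5 × 4 = 120.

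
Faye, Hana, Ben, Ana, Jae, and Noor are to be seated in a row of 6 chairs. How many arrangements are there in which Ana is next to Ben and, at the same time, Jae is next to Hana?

Treat {Ana,Ben} as one block (2 orders) and {Jae,Hana} as another (2 orders).
That leaves 4 units to arrange: 2 × 2 × 4! = 4 × 24 = 96.

96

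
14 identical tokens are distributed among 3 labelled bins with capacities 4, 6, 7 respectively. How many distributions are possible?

10

Without the upper bounds there are C(16,2) = 120 ways to split 14 among 3 bins.
Subtract solutions that violate a single cap (substitute x_i' = x_i − (cap_i+1)): x_1 ≥ 5 gives C(11,2) = 55; x_2 ≥ 7 gives C(9,2) = 36; x_3 ≥ 8 gives C(8,2) = 28. Together 119.
Add back pairs where two caps are both exceeded: 6 + 3 + 0 = 9.
By inclusion–exclusion the count is 120 − 119 + 9 = 10.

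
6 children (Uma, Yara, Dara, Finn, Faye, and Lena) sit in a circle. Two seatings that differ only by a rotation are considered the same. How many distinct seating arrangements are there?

120

Seat Uma anywhere (absorbing the rotational symmetry), then permute the other 5: (5)! = 120.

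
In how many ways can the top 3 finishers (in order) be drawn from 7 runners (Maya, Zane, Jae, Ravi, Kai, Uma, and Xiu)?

There are 7 choices for 1st place, 6 for 2nd, and 5 for 3rd.
That gives 7 × 6 × 5 = 210.

210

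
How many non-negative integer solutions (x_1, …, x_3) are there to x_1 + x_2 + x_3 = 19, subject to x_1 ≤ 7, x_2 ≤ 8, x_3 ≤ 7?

Ignoring the caps, the number of non-negative solutions to x_1+…+x_3 = 19 is C(21,2) = 210.
Subtract solutions that violate a single cap (substitute x_i' = x_i − (cap_i+1)): x_1 ≥ 8 gives C(13,2) = 78; x_2 ≥ 9 gives C(12,2) = 66; x_3 ≥ 8 gives C(13,2) = 78. Together 222.
Add back pairs where two caps are both exceeded: 6 + 10 + 6 = 22.
By inclusion–exclusion the count is 210 − 222 + 22 = 10.

10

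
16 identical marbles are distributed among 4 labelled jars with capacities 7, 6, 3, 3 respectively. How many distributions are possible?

20

Without the upper bounds there are C(19,3) = 969 ways to split 16 among 4 jars.
Subtract solutions that violate a single cap (substitute x_i' = x_i − (cap_i+1)): x_1 ≥ 8 gives C(11,3) = 165; x_2 ≥ 7 gives C(12,3) = 220; x_3 ≥ 4 gives C(15,3) = 455; x_4 ≥ 4 gives C(15,3) = 455. Together 1295.
Add back pairs where two caps are both exceeded: 4 + 35 + 35 + 56 + 56 + 165 = 351.
Subtract triples: 0 + 0 + 1 + 4 = 5.
By inclusion–exclusion the count is 969 − 1295 + 351 − 5 = 20.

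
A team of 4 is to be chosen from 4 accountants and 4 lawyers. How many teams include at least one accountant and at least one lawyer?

68

With no constraint there are C(8,4) = 70 possible selections.
Subtract selections that omit an entire group: no accountants → C(4,4) = 1; no lawyers → C(4,4) = 1.
Both groups omitted at once is impossible, so 70 − 2 = 68.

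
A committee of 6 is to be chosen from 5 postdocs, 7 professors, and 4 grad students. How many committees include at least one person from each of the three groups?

6545

Unrestricted: C(16,6) = 8008 ways to pick any 6 of the 16.
Selections missing a whole group: no postdocs → C(11,6) = 462; no professors → C(9,6) = 84; no grad students → C(12,6) = 924.
Add back selections omitting two groups (i.e. drawn from a single group): C(5,6) + C(7,6) + C(4,6) = 7.
By inclusion–exclusion: 8008 − 1470 + 7 = 6545.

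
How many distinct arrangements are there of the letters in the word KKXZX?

The 5 letters of KKXZX have repeats: K appearing twice and X appearing twice.
So there are 5! / (2!·2!) = 30 distinguishable arrangements.

30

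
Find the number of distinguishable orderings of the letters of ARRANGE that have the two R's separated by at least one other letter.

900

There are 7!/(2!·2!) = 1260 arrangements of ARRANGE in total.
Arrangements with the R's together: treat RR as one letter, giving (6)!/(2!) = 360.
Subtracting, 1260 − 360 = 900 arrangements keep the R's apart.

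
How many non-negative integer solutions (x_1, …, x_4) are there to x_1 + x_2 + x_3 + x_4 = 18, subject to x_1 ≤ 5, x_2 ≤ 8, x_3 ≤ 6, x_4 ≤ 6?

114

By stars and bars, unrestricted non-negative solutions to x_1+…+x_4 = 18 number C(18+3,3) = 1330.
Subtract solutions that violate a single cap (substitute x_i' = x_i − (cap_i+1)): x_1 ≥ 6 gives C(15,3) = 455; x_2 ≥ 9 gives C(12,3) = 220; x_3 ≥ 7 gives C(14,3) = 364; x_4 ≥ 7 gives C(14,3) = 364. Together 1403.
Add back pairs where two caps are both exceeded: 20 + 56 + 56 + 10 + 10 + 35 = 187.
By inclusion–exclusion the count is 1330 − 1403 + 187 = 114.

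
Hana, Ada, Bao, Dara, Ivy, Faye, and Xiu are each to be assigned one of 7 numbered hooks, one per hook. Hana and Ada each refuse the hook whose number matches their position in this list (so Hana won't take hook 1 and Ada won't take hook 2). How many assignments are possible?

Let Aᵢ (for i ∈ {1, 2}) be the placements that put person i in their forbidden hook. Any j of these fix j positions, leaving (7−j)! ways to fill the rest, and there are C(2,j) ways to pick which j.
By inclusion–exclusion, the number of valid placements is Σ_{j=0}^{2} (−1)^j C(2,j)·(7−j)!.
Computing: 5040 − 1440 + 120 = 3720.

3720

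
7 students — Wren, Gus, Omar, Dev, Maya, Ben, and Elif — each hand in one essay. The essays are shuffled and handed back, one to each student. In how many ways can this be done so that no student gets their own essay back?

1854

This is the derangement count D_7: permutations of 7 items with no fixed point.
By inclusion–exclusion this is Σ_{j=0}^{7} (−1)^j C(7,j)·(7−j)!.
Computing: 5040 − 5040 + 2520 − 840 + 210 − 42 + 7 − 1 = 1854.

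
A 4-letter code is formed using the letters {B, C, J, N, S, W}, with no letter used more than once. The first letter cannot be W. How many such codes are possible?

300

The first letter has 6−1 = 5 choices (anything except W).
The remaining 3 letters are filled from the other 5 symbols without repetition: 5 × 4 × 3 = 60.
Total: 5 × 60 = 300.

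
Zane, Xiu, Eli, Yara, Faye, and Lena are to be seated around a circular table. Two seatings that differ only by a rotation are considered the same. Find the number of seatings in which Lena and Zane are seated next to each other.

48

Glue Lena and Zane into a block (2 internal orders). Seating 5 units around a circle gives (4)! arrangements.
So 2 × (4)! = 2 × 24 = 48.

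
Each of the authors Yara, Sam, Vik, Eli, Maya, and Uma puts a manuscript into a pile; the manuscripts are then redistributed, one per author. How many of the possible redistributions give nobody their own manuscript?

Count assignments avoiding every fixed point. For any j of the 6 authors fixed to their own manuscript, the other 6−j can be arranged in (6−j)! ways.
By inclusion–exclusion this is Σ_{j=0}^{6} (−1)^j C(6,j)·(6−j)!.
Computing: 720 − 720 + 360 − 120 + 30 − 6 + 1 = 265.

265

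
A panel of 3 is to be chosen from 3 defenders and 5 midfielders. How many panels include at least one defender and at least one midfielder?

Unrestricted: C(8,3) = 56 ways to pick any 3 of the 8.
Selections missing a whole group: no defenders → C(5,3) = 10; no midfielders → C(3,3) = 1.
Both groups omitted at once is impossible, so 56 − 11 = 45.

45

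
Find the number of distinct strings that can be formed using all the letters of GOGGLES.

The 7 letters of GOGGLES have repeats: G appearing 3 times.
Dividing 7! = 5040 by 3! = 6 for the repeated letters gives 840.

840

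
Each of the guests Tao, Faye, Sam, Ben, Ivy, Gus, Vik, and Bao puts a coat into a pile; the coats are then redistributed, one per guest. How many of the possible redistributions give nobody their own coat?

This is the derangement count D_8: permutations of 8 items with no fixed point.
By inclusion–exclusion this is Σ_{j=0}^{8} (−1)^j C(8,j)·(8−j)!.
Computing: 40320 − 40320 + 20160 − 6720 + 1680 − 336 + 56 − 8 + 1 = 14833.

14833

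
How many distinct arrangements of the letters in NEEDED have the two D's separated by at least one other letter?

40

There are 6!/(3!·2!) = 60 arrangements of NEEDED in total.
If the two D's are adjacent, glue them into one block, leaving 5 items to arrange: (5)!/(3!) = 20 ways.
Hence 60 − 20 = 40.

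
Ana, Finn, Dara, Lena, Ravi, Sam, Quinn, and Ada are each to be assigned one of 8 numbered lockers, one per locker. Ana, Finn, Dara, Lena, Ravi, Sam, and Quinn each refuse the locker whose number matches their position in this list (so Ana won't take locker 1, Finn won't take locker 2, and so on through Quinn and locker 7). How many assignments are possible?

Let Aᵢ (for 1 ≤ i ≤ 7) be the placements that put person i in their forbidden locker. Any j of these fix j positions, leaving (8−j)! ways to fill the rest, and there are C(7,j) ways to pick which j.
By inclusion–exclusion, the number of valid placements is Σ_{j=0}^{7} (−1)^j C(7,j)·(8−j)!.
Computing: 40320 − 35280 + 15120 − 4200 + 840 − 126 + 14 − 1 = 16687.

16687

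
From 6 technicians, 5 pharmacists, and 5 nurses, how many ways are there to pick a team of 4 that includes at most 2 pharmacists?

Split by how many pharmacists are chosen (0 through 2).
Sum: C(5,0)·C(11,4) + C(5,1)·C(11,3) + C(5,2)·C(11,2) = 330 + 825 + 550 = 1705.

1705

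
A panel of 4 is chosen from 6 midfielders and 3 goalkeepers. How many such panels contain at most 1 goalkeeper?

Split by how many goalkeepers are chosen (0 through 1).
Sum: C(3,0)·C(6,4) + C(3,1)·C(6,3) = 15 + 60 = 75.

75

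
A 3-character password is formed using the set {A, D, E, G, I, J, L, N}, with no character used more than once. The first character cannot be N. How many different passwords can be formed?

The first character has 8−1 = 7 choices (anything except N).
The remaining 2 characters are filled from the other 7 symbols without repetition: 7 × 6 = 42.
Total: 7 × 42 = 294.

294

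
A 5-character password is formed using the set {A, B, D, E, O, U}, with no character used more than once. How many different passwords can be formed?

With no repetition, fill the 5 characters in order: 6 choices, then 5, down to 2.
6 × 5 × 4 × 3 × 2 = 720.

720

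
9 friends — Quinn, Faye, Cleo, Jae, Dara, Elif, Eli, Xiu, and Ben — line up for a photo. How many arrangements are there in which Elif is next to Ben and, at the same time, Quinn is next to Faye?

Treat {Elif,Ben} as one block (2 orders) and {Quinn,Faye} as another (2 orders).
That leaves 7 units to arrange: 2 × 2 × 7! = 4 × 5040 = 20160.

20160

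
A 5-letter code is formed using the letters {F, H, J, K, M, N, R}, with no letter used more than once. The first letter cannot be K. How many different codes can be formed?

The first letter has 7−1 = 6 choices (anything except K).
The remaining 4 letters are filled from the other 6 symbols without repetition: 6 × 5 × 4 × 3 = 360.
Total: 6 × 360 = 2160.

2160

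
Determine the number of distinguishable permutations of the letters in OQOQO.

Letter multiplicities in OQOQO: O×3, Q×2.
So there are 5! / (3!·2!) = 10 distinguishable arrangements.

10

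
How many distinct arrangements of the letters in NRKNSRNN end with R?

210

Fix R in the last position and arrange the remaining 7 letters.
Those 7 letters have N appearing 4 times, giving (7)!/(4!) = 210.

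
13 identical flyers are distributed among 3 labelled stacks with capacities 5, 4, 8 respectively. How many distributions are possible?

15

Without the upper bounds there are C(15,2) = 105 ways to split 13 among 3 stacks.
Subtract solutions that violate a single cap (substitute x_i' = x_i − (cap_i+1)): x_1 ≥ 6 gives C(9,2) = 36; x_2 ≥ 5 gives C(10,2) = 45; x_3 ≥ 9 gives C(6,2) = 15. Together 96.
Add back pairs where two caps are both exceeded: 6 + 0 + 0 = 6.
By inclusion–exclusion the count is 105 − 96 + 6 = 15.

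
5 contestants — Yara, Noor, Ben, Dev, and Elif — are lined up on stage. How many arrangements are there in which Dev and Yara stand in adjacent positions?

48

Place the 3 others and the Dev-Yara pair as 4 objects in a line; the pair has 2 internal arrangements.
That gives 2 × 4! = 2 × 24 = 48.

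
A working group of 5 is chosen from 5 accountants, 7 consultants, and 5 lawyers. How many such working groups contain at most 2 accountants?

Split by how many accountants are chosen (0 through 2).
Sum: C(5,0)·C(12,5) + C(5,1)·C(12,4) + C(5,2)·C(12,3) = 792 + 2475 + 2200 = 5467.

5467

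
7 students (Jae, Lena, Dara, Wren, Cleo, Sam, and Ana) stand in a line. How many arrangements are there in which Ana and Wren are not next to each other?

Of the 7! = 5040 arrangements, those with Ana and Wren adjacent number 2 × 6! = 1440 (treat the pair as a block with 2 internal orders).
So 5040 − 1440 = 3600 arrangements keep them apart.

3600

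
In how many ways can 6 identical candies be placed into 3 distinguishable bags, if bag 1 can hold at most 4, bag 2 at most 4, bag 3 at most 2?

12

Ignoring the caps, the number of non-negative solutions to x_1+…+x_3 = 6 is C(8,2) = 28.
Subtract solutions that violate a single cap (substitute x_i' = x_i − (cap_i+1)): x_1 ≥ 5 gives C(3,2) = 3; x_2 ≥ 5 gives C(3,2) = 3; x_3 ≥ 3 gives C(5,2) = 10. Together 16.
No two caps can be exceeded simultaneously, so the pair terms are all 0.
By inclusion–exclusion the count is 28 − 16 + 0 = 12.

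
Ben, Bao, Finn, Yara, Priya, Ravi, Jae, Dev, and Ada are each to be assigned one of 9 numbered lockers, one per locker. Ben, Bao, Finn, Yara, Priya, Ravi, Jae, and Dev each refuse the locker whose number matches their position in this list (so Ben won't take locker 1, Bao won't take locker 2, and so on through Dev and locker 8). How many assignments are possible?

148329

Let Aᵢ (for 1 ≤ i ≤ 8) be the placements that put person i in their forbidden locker. Any j of these fix j positions, leaving (9−j)! ways to fill the rest, and there are C(8,j) ways to pick which j.
By inclusion–exclusion, the number of valid placements is Σ_{j=0}^{8} (−1)^j C(8,j)·(9−j)!.
Computing: 362880 − 322560 + 141120 − 40320 + 8400 − 1344 + 168 − 16 + 1 = 148329.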